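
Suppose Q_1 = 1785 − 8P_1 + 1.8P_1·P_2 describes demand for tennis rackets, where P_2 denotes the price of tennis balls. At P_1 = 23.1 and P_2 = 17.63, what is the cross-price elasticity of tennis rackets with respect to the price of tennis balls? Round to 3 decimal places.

0.314

At P_1 = 23.1 and P_2 = 17.63: Q_1 = 2333.255.
∂Q_1/∂P_2 = 1.8P_1 = 1.8(23.1) = 41.5800.
ε = (∂Q_1/∂P_2)(P_2/Q_1) = 41.5800 × (17.63/2333.255) ≈ 0.314.
ε > 0: substitutes.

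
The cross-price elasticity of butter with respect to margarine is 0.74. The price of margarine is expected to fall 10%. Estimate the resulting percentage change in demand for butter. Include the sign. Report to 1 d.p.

-7.4%

%ΔQ ≈ ε × %ΔP of margarine = 0.74 × (-10%) = -7.4%.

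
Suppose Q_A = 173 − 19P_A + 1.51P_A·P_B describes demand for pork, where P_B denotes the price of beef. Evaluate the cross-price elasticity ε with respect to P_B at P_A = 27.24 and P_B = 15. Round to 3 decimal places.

At P_A = 27.24 and P_B = 15: Q_A = 272.426.
∂Q_A/∂P_B = 1.51P_A = 1.51(27.24) = 41.1324.
ε = (∂Q_A/∂P_B)(P_B/Q_A) = 41.1324 × (15/272.426) ≈ 2.265.

2.265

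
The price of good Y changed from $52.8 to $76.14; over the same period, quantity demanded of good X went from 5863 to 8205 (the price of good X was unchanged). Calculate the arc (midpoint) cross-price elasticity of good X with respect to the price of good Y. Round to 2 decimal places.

ΔQ_X = 8205 − 5863 = 2342; ΔP_Y = 76.14 − 52.8 = 23.34.
Midpoints: Q̄_X = 7034.0, P̄_Y = 64.47.
ε = (ΔQ_X/Q̄_X)/(ΔP_Y/P̄_Y) = (2342/7034.0)/(23.34/64.47) ≈ 0.92.

0.92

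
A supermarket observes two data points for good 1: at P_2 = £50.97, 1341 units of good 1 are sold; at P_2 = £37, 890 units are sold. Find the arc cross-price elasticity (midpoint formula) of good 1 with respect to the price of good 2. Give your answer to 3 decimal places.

1.273

ΔQ_1 = 890 − 1341 = -451; ΔP_2 = 37 − 50.97 = -13.97.
Midpoints: Q̄_1 = 1115.5, P̄_2 = 43.98.
ε = (ΔQ_1/Q̄_1)/(ΔP_2/P̄_2) = (-451/1115.5)/(-13.97/43.98) ≈ 1.273.
ε > 0: good 1 and good 2 are substitutes.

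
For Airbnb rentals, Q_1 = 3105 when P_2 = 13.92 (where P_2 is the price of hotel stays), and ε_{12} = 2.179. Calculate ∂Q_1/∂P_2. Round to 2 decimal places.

486.05

ε = (∂Q_1/∂P_2)·(P_2/Q_1) ⇒ ∂Q_1/∂P_2 = ε·Q_1/P_2 = 2.179 × 3105/13.92 ≈ 486.05.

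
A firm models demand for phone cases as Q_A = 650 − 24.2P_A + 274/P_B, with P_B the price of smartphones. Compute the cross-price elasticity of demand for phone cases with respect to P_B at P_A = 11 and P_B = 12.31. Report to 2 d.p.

-0.05

At P_A = 11 and P_B = 12.31: Q_A = 406.058.
∂Q_A/∂P_B = −274/P_B² = -1.8082.
ε = (∂Q_A/∂P_B)(P_B/Q_A) = -1.8082 × (12.31/406.058) ≈ -0.05.
ε < 0: complements.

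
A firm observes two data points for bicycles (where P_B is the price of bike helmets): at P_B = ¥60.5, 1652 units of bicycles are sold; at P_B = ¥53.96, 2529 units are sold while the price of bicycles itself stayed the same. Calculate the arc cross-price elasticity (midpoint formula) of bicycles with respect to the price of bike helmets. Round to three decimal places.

-3.671

ΔQ_A = 2529 − 1652 = 877; ΔP_B = 53.96 − 60.5 = -6.54.
Midpoints: Q̄_A = 2090.5, P̄_B = 57.23.
ε = (ΔQ_A/Q̄_A)/(ΔP_B/P̄_B) = (877/2090.5)/(-6.54/57.23) ≈ -3.671.
ε < 0: bicycles and bike helmets are complements.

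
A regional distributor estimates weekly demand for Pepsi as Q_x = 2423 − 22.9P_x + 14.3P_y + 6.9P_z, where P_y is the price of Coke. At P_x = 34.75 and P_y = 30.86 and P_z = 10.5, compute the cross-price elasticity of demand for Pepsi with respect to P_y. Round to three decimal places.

0.206

At P_x = 34.75 and P_y = 30.86 and P_z = 10.5: Q_x = 2140.973.
∂Q_x/∂P_y = 14.3.
ε = (∂Q_x/∂P_y)(P_y/Q_x) = 14.3 × (30.86/2140.973) ≈ 0.206.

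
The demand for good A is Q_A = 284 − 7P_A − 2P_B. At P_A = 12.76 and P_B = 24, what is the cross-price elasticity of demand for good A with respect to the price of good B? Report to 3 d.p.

At P_A = 12.76 and P_B = 24: Q_A = 146.68.
∂Q_A/∂P_B = -2.
ε = (∂Q_A/∂P_B)(P_B/Q_A) = -2 × (24/146.68) ≈ -0.327.

-0.327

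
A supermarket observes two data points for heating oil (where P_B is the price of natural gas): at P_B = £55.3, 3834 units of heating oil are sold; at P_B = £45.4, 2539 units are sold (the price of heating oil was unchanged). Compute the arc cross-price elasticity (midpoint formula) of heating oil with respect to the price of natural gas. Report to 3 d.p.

ΔQ_A = 2539 − 3834 = -1295; ΔP_B = 45.4 − 55.3 = -9.9.
Midpoints: Q̄_A = 3186.5, P̄_B = 50.35.
ε = (ΔQ_A/Q̄_A)/(ΔP_B/P̄_B) = (-1295/3186.5)/(-9.9/50.35) ≈ 2.067.

2.067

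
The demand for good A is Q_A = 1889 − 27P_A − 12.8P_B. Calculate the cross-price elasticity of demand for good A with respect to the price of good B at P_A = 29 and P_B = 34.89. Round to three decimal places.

-0.677

At P_A = 29 and P_B = 34.89: Q_A = 659.408.
∂Q_A/∂P_B = -12.8.
ε = (∂Q_A/∂P_B)(P_B/Q_A) = -12.8 × (34.89/659.408) ≈ -0.677.
Since ε < 0, good A and good B are complements.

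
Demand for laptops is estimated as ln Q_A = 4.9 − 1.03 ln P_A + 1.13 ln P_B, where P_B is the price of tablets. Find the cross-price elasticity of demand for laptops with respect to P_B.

1.13

In a log-linear (constant-elasticity) demand function, the coefficient on ln P_B is the cross-price elasticity.
ε = 1.13. Positive, so laptops and tablets are substitutes.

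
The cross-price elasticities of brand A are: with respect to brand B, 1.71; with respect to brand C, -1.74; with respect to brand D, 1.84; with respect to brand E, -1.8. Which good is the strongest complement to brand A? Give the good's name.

Complements have ε < 0. The most negative value is -1.8 (brand E).

brand E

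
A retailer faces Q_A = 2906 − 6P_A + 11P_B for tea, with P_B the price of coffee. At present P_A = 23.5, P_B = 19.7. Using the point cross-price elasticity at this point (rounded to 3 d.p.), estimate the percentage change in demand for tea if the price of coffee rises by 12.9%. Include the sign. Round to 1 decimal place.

At P_A = 23.5, P_B = 19.7: Q_A = 2981.7.
∂Q_A/∂P_B = 11.
ε = (∂Q_A/∂P_B)(P_B/Q_A) = 11.0000 × 19.7/2981.7 ≈ 0.073.
%ΔQ_A ≈ ε × %ΔP_B = 0.073 × (12.9%) = 0.9%.

0.9%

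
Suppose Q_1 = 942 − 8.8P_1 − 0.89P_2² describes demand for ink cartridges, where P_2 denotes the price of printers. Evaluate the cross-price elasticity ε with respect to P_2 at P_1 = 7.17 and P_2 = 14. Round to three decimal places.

At P_1 = 7.17 and P_2 = 14: Q_1 = 704.464.
∂Q_1/∂P_2 = -1.78P_2 = -1.78(14) = -24.9200.
ε = (∂Q_1/∂P_2)(P_2/Q_1) = -24.9200 × (14/704.464) ≈ -0.495.

-0.495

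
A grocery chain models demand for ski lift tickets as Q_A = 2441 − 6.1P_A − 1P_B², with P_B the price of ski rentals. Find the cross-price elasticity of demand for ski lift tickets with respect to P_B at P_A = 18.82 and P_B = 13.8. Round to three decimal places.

-0.178

At P_A = 18.82 and P_B = 13.8: Q_A = 2135.758.
∂Q_A/∂P_B = -2P_B = -2(13.8) = -27.6000.
ε = (∂Q_A/∂P_B)(P_B/Q_A) = -27.6000 × (13.8/2135.758) ≈ -0.178.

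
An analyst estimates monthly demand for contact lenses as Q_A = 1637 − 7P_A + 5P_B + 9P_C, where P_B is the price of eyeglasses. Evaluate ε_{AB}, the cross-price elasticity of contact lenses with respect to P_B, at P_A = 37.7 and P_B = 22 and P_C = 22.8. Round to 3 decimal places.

0.065

At P_A = 37.7 and P_B = 22 and P_C = 22.8: Q_A = 1688.3.
∂Q_A/∂P_B = 5.
ε = (∂Q_A/∂P_B)(P_B/Q_A) = 5 × (22/1688.3) ≈ 0.065.
Since ε > 0, contact lenses and eyeglasses are substitutes.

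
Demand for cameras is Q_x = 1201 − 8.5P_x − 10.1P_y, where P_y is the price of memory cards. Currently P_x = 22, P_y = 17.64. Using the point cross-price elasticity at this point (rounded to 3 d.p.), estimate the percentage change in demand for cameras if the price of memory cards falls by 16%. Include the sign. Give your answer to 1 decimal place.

At P_x = 22, P_y = 17.64: Q_x = 835.836.
∂Q_x/∂P_y = -10.1.
ε = (∂Q_x/∂P_y)(P_y/Q_x) = -10.1000 × 17.64/835.836 ≈ -0.213.
%ΔQ_x ≈ ε × %ΔP_y = -0.213 × (-16%) = 3.4%.

3.4%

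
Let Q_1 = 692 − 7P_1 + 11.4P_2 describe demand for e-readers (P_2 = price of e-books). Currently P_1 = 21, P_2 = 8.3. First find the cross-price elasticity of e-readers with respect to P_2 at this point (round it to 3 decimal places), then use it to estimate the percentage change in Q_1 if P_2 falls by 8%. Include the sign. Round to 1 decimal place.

At P_1 = 21, P_2 = 8.3: Q_1 = 639.62.
∂Q_1/∂P_2 = 11.4.
ε = (∂Q_1/∂P_2)(P_2/Q_1) = 11.4000 × 8.3/639.62 ≈ 0.148.
%ΔQ_1 ≈ ε × %ΔP_2 = 0.148 × (-8%) = -1.2%.

-1.2%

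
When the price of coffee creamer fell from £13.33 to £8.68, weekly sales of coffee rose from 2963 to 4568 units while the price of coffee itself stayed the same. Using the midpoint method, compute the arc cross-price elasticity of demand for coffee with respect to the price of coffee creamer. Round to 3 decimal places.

ΔQ_A = 4568 − 2963 = 1605; ΔP_B = 8.68 − 13.33 = -4.65.
Midpoints: Q̄_A = 3765.5, P̄_B = 11.00.
ε = (ΔQ_A/Q̄_A)/(ΔP_B/P̄_B) = (1605/3765.5)/(-4.65/11.00) ≈ -1.009.
ε < 0: coffee and coffee creamer are complements.

-1.009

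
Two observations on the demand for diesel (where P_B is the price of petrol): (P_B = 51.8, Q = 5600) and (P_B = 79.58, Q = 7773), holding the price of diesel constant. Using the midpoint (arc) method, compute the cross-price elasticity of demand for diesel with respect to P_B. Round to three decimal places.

0.768

ΔQ_A = 7773 − 5600 = 2173; ΔP_B = 79.58 − 51.8 = 27.78.
Midpoints: Q̄_A = 6686.5, P̄_B = 65.69.
ε = (ΔQ_A/Q̄_A)/(ΔP_B/P̄_B) = (2173/6686.5)/(27.78/65.69) ≈ 0.768.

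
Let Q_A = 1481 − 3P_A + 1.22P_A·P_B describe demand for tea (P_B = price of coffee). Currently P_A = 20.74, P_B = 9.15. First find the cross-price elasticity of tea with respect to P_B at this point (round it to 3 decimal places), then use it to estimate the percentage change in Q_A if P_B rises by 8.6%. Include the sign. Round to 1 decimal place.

At P_A = 20.74, P_B = 9.15: Q_A = 1650.301.
∂Q_A/∂P_B = 1.22P_A = 25.3028.
ε = (∂Q_A/∂P_B)(P_B/Q_A) = 25.3028 × 9.15/1650.301 ≈ 0.140.
%ΔQ_A ≈ ε × %ΔP_B = 0.140 × (8.6%) = 1.2%.

1.2%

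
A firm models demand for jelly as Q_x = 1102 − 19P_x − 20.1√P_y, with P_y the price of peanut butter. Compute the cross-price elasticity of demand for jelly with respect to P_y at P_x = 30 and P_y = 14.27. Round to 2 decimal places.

At P_x = 30 and P_y = 14.27: Q_x = 456.071.
∂Q_x/∂P_y = -20.1/(2√P_y) = -20.1/(2√14.27) = -2.6604.
ε = (∂Q_x/∂P_y)(P_y/Q_x) = -2.6604 × (14.27/456.071) ≈ -0.08.

-0.08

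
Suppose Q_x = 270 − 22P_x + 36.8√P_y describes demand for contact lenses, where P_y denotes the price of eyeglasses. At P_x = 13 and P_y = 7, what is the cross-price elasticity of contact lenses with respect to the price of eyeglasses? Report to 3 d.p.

0.598

At P_x = 13 and P_y = 7: Q_x = 81.364.
∂Q_x/∂P_y = 36.8/(2√P_y) = 36.8/(2√7) = 6.9545.
ε = (∂Q_x/∂P_y)(P_y/Q_x) = 6.9545 × (7/81.364) ≈ 0.598.
ε > 0: substitutes.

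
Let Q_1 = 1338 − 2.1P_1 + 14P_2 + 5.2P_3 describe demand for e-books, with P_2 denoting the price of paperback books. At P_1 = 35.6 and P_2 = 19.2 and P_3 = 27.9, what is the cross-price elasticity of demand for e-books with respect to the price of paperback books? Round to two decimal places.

At P_1 = 35.6 and P_2 = 19.2 and P_3 = 27.9: Q_1 = 1677.12.
∂Q_1/∂P_2 = 14.
ε = (∂Q_1/∂P_2)(P_2/Q_1) = 14 × (19.2/1677.12) ≈ 0.16.

0.16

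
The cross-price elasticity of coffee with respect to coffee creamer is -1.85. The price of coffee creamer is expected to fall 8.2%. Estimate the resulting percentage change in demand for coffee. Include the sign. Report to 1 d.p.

%ΔQ ≈ ε × %ΔP of coffee creamer = -1.85 × (-8.2%) = 15.2%.

15.2%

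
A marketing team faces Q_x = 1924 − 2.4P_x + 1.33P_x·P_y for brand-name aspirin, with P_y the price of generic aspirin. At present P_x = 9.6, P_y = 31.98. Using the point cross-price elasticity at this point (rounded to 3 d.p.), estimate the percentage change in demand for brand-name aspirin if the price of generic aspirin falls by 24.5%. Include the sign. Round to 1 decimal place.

-4.3%

At P_x = 9.6, P_y = 31.98: Q_x = 2309.281.
∂Q_x/∂P_y = 1.33P_x = 12.7680.
ε = (∂Q_x/∂P_y)(P_y/Q_x) = 12.7680 × 31.98/2309.281 ≈ 0.177.
%ΔQ_x ≈ ε × %ΔP_y = 0.177 × (-24.5%) = -4.3%.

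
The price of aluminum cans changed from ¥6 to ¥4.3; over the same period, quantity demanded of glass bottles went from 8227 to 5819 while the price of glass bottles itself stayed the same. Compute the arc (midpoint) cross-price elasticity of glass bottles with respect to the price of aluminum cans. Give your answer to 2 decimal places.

ΔQ_A = 5819 − 8227 = -2408; ΔP_B = 4.3 − 6 = -1.7.
Midpoints: Q̄_A = 7023.0, P̄_B = 5.15.
ε = (ΔQ_A/Q̄_A)/(ΔP_B/P̄_B) = (-2408/7023.0)/(-1.7/5.15) ≈ 1.04.
ε > 0: glass bottles and aluminum cans are substitutes.

1.04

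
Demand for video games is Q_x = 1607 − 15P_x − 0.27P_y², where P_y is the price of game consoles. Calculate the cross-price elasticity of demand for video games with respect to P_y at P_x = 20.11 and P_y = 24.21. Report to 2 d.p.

-0.28

At P_x = 20.11 and P_y = 24.21: Q_x = 1147.096.
∂Q_x/∂P_y = -0.54P_y = -0.54(24.21) = -13.0734.
ε = (∂Q_x/∂P_y)(P_y/Q_x) = -13.0734 × (24.21/1147.096) ≈ -0.28.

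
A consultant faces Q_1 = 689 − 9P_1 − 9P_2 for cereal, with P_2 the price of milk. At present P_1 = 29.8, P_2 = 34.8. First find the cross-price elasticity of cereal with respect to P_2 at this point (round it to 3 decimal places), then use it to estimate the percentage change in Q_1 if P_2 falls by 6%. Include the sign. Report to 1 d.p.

At P_1 = 29.8, P_2 = 34.8: Q_1 = 107.6.
∂Q_1/∂P_2 = -9.
ε = (∂Q_1/∂P_2)(P_2/Q_1) = -9.0000 × 34.8/107.6 ≈ -2.911.
%ΔQ_1 ≈ ε × %ΔP_2 = -2.911 × (-6%) = 17.5%.

17.5%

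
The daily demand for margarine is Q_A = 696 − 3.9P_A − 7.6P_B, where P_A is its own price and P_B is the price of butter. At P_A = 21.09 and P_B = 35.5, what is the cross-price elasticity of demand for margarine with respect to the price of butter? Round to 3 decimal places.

-0.784

At P_A = 21.09 and P_B = 35.5: Q_A = 343.949.
∂Q_A/∂P_B = -7.6.
ε = (∂Q_A/∂P_B)(P_B/Q_A) = -7.6 × (35.5/343.949) ≈ -0.784.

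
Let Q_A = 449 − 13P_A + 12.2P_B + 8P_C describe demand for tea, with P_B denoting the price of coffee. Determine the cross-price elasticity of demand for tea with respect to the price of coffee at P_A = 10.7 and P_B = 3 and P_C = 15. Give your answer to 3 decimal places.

0.078

At P_A = 10.7 and P_B = 3 and P_C = 15: Q_A = 466.5.
∂Q_A/∂P_B = 12.2.
ε = (∂Q_A/∂P_B)(P_B/Q_A) = 12.2 × (3/466.5) ≈ 0.078.
Since ε > 0, tea and coffee are substitutes.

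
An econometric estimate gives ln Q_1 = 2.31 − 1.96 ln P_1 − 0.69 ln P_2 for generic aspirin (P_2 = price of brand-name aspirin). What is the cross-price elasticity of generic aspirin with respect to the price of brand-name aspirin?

In a log-linear (constant-elasticity) demand function, the coefficient on ln P_2 is the cross-price elasticity.
ε = -0.69. Negative, so generic aspirin and brand-name aspirin are complements.

-0.69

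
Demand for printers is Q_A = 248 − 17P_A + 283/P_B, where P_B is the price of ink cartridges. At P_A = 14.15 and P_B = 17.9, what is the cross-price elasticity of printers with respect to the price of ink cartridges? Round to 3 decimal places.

At P_A = 14.15 and P_B = 17.9: Q_A = 23.260.
∂Q_A/∂P_B = −283/P_B² = -0.8832.
ε = (∂Q_A/∂P_B)(P_B/Q_A) = -0.8832 × (17.9/23.260) ≈ -0.680.

-0.680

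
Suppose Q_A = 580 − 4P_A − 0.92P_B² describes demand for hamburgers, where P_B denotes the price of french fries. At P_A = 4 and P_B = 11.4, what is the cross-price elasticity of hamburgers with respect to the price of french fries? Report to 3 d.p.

-0.538

At P_A = 4 and P_B = 11.4: Q_A = 444.437.
∂Q_A/∂P_B = -1.84P_B = -1.84(11.4) = -20.9760.
ε = (∂Q_A/∂P_B)(P_B/Q_A) = -20.9760 × (11.4/444.437) ≈ -0.538.
ε < 0: complements.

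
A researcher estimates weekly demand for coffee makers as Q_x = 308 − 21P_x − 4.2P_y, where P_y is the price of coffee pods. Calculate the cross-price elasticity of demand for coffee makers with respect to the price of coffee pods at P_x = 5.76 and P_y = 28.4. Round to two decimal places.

At P_x = 5.76 and P_y = 28.4: Q_x = 67.76.
∂Q_x/∂P_y = -4.2.
ε = (∂Q_x/∂P_y)(P_y/Q_x) = -4.2 × (28.4/67.76) ≈ -1.76.

-1.76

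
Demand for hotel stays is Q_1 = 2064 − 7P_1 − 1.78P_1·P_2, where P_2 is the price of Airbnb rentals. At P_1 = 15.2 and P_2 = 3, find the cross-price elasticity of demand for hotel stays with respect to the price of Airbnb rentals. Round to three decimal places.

-0.043

At P_1 = 15.2 and P_2 = 3: Q_1 = 1876.432.
∂Q_1/∂P_2 = -1.78P_1 = -1.78(15.2) = -27.0560.
ε = (∂Q_1/∂P_2)(P_2/Q_1) = -27.0560 × (3/1876.432) ≈ -0.043.
ε < 0: complements.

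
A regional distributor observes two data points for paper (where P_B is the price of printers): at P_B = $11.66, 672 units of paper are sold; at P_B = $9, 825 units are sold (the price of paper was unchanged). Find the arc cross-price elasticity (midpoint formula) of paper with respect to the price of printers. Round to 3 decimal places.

ΔQ_A = 825 − 672 = 153; ΔP_B = 9 − 11.66 = -2.66.
Midpoints: Q̄_A = 748.5, P̄_B = 10.33.
ε = (ΔQ_A/Q̄_A)/(ΔP_B/P̄_B) = (153/748.5)/(-2.66/10.33) ≈ -0.794.

-0.794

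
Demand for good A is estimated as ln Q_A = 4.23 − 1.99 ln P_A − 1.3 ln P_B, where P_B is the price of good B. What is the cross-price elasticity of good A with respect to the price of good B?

In a log-linear (constant-elasticity) demand function, the coefficient on ln P_B is the cross-price elasticity.
ε = -1.30. Negative, so good A and good B are complements.

-1.30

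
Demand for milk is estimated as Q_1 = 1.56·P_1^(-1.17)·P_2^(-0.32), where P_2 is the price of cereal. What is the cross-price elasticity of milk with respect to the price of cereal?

In a log-linear (constant-elasticity) demand function, the coefficient on the exponent of P_2 is the cross-price elasticity.
ε = -0.32. Negative, so milk and cereal are complements.

-0.32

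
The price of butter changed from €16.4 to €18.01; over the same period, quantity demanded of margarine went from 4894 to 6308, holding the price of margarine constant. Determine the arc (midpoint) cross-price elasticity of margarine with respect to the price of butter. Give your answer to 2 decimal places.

2.70

ΔQ_A = 6308 − 4894 = 1414; ΔP_B = 18.01 − 16.4 = 1.61.
Midpoints: Q̄_A = 5601.0, P̄_B = 17.20.
ε = (ΔQ_A/Q̄_A)/(ΔP_B/P̄_B) = (1414/5601.0)/(1.61/17.20) ≈ 2.70.
ε > 0: margarine and butter are substitutes.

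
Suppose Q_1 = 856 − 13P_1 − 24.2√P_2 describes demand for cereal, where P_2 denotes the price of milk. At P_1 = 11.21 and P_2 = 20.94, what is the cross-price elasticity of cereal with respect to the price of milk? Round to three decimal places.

At P_1 = 11.21 and P_2 = 20.94: Q_1 = 599.530.
∂Q_1/∂P_2 = -24.2/(2√P_2) = -24.2/(2√20.94) = -2.6442.
ε = (∂Q_1/∂P_2)(P_2/Q_1) = -2.6442 × (20.94/599.530) ≈ -0.092.
ε < 0: complements.

-0.092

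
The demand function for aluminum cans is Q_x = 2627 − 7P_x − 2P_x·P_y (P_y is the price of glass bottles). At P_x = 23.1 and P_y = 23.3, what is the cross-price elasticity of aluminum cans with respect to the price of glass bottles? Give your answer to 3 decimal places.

-0.775

At P_x = 23.1 and P_y = 23.3: Q_x = 1388.84.
∂Q_x/∂P_y = -2P_x = -2(23.1) = -46.2000.
ε = (∂Q_x/∂P_y)(P_y/Q_x) = -46.2000 × (23.3/1388.84) ≈ -0.775.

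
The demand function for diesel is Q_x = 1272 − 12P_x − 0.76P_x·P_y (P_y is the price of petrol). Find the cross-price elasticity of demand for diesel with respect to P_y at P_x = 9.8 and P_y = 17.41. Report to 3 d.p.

-0.127

At P_x = 9.8 and P_y = 17.41: Q_x = 1024.730.
∂Q_x/∂P_y = -0.76P_x = -0.76(9.8) = -7.4480.
ε = (∂Q_x/∂P_y)(P_y/Q_x) = -7.4480 × (17.41/1024.730) ≈ -0.127.
ε < 0: complements.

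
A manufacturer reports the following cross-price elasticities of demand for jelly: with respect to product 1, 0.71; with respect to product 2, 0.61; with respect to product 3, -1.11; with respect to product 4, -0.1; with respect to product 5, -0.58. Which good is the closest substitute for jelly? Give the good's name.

product 1

Substitutes have ε > 0. Among the positive values, 0.71 (product 1) is largest.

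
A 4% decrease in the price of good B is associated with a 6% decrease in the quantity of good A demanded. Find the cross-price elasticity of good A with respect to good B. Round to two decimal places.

ε = (%ΔQ of good A) / (%ΔP of good B) = (-6%) / (-4%) ≈ 1.50.
Positive cross-price elasticity: substitutes.

1.50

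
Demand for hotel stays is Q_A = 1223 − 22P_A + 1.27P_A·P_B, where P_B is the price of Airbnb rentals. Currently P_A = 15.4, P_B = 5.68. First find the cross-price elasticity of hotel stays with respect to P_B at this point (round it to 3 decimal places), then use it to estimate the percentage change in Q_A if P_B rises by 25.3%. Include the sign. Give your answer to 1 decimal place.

At P_A = 15.4, P_B = 5.68: Q_A = 995.289.
∂Q_A/∂P_B = 1.27P_A = 19.5580.
ε = (∂Q_A/∂P_B)(P_B/Q_A) = 19.5580 × 5.68/995.289 ≈ 0.112.
%ΔQ_A ≈ ε × %ΔP_B = 0.112 × (25.3%) = 2.8%.

2.8%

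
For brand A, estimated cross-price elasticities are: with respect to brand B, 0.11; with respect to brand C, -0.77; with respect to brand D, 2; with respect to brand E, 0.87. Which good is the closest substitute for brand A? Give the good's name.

brand D

Substitutes have ε > 0. Among the positive values, 2 (brand D) is largest.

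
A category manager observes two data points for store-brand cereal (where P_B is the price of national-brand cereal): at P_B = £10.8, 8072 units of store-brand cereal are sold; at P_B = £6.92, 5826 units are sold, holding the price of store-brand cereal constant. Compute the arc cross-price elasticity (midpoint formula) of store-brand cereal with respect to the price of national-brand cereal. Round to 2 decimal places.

0.74

ΔQ_A = 5826 − 8072 = -2246; ΔP_B = 6.92 − 10.8 = -3.88.
Midpoints: Q̄_A = 6949.0, P̄_B = 8.86.
ε = (ΔQ_A/Q̄_A)/(ΔP_B/P̄_B) = (-2246/6949.0)/(-3.88/8.86) ≈ 0.74.
ε > 0: store-brand cereal and national-brand cereal are substitutes.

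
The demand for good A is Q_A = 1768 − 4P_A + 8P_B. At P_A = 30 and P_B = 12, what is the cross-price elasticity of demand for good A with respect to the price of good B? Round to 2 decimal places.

At P_A = 30 and P_B = 12: Q_A = 1744.
∂Q_A/∂P_B = 8.
ε = (∂Q_A/∂P_B)(P_B/Q_A) = 8 × (12/1744) ≈ 0.06.

0.06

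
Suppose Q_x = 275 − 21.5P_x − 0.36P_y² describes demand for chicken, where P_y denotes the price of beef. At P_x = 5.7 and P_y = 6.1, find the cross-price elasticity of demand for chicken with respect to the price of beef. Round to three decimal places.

At P_x = 5.7 and P_y = 6.1: Q_x = 139.054.
∂Q_x/∂P_y = -0.72P_y = -0.72(6.1) = -4.3920.
ε = (∂Q_x/∂P_y)(P_y/Q_x) = -4.3920 × (6.1/139.054) ≈ -0.193.
ε < 0: complements.

-0.193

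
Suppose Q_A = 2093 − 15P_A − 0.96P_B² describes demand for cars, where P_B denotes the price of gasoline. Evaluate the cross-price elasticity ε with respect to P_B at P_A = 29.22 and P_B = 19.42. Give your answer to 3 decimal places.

-0.560

At P_A = 29.22 and P_B = 19.42: Q_A = 1292.649.
∂Q_A/∂P_B = -1.92P_B = -1.92(19.42) = -37.2864.
ε = (∂Q_A/∂P_B)(P_B/Q_A) = -37.2864 × (19.42/1292.649) ≈ -0.560.
ε < 0: complements.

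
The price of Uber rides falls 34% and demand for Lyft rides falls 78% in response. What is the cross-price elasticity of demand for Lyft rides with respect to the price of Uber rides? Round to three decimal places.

ε = (%ΔQ of Lyft rides) / (%ΔP of Uber rides) = (-78%) / (-34%) ≈ 2.294.

2.294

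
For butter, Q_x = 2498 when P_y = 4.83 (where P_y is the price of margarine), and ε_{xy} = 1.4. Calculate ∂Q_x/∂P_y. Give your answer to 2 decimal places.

724.06

ε = (∂Q_x/∂P_y)·(P_y/Q_x) ⇒ ∂Q_x/∂P_y = ε·Q_x/P_y = 1.4 × 2498/4.83 ≈ 724.06.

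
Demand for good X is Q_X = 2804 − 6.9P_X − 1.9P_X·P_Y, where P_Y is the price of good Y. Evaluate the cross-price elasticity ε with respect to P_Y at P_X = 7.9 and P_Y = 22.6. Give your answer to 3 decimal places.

At P_X = 7.9 and P_Y = 22.6: Q_X = 2410.264.
∂Q_X/∂P_Y = -1.9P_X = -1.9(7.9) = -15.0100.
ε = (∂Q_X/∂P_Y)(P_Y/Q_X) = -15.0100 × (22.6/2410.264) ≈ -0.141.

-0.141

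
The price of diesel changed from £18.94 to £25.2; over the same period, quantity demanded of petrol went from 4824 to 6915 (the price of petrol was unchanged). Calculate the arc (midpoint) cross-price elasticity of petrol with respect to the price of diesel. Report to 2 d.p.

1.26

ΔQ_A = 6915 − 4824 = 2091; ΔP_B = 25.2 − 18.94 = 6.26.
Midpoints: Q̄_A = 5869.5, P̄_B = 22.07.
ε = (ΔQ_A/Q̄_A)/(ΔP_B/P̄_B) = (2091/5869.5)/(6.26/22.07) ≈ 1.26.
ε > 0: petrol and diesel are substitutes.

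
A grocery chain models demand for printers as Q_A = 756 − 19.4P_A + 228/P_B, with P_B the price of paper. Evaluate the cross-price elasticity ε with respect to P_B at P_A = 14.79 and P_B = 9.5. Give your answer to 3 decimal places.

-0.049

At P_A = 14.79 and P_B = 9.5: Q_A = 493.074.
∂Q_A/∂P_B = −228/P_B² = -2.5263.
ε = (∂Q_A/∂P_B)(P_B/Q_A) = -2.5263 × (9.5/493.074) ≈ -0.049.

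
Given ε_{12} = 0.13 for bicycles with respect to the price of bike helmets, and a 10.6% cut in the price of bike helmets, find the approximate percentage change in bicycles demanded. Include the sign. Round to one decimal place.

-1.4%

%ΔQ ≈ ε × %ΔP of bike helmets = 0.13 × (-10.6%) = -1.4%.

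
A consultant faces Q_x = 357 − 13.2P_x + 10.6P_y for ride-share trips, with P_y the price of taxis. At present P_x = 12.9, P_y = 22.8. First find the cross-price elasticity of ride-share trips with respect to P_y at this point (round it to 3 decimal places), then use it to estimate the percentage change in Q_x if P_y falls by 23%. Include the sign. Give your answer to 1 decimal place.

At P_x = 12.9, P_y = 22.8: Q_x = 428.4.
∂Q_x/∂P_y = 10.6.
ε = (∂Q_x/∂P_y)(P_y/Q_x) = 10.6000 × 22.8/428.4 ≈ 0.564.
%ΔQ_x ≈ ε × %ΔP_y = 0.564 × (-23%) = -13.0%.

-13.0%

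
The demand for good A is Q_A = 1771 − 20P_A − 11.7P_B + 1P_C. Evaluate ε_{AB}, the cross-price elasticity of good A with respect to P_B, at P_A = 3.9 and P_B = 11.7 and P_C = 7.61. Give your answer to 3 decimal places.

-0.088

At P_A = 3.9 and P_B = 11.7 and P_C = 7.61: Q_A = 1563.72.
∂Q_A/∂P_B = -11.7.
ε = (∂Q_A/∂P_B)(P_B/Q_A) = -11.7 × (11.7/1563.72) ≈ -0.088.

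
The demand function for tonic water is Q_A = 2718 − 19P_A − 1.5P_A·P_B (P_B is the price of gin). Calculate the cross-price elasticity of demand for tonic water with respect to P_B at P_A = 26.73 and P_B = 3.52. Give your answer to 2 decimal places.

-0.07

At P_A = 26.73 and P_B = 3.52: Q_A = 2068.996.
∂Q_A/∂P_B = -1.5P_A = -1.5(26.73) = -40.0950.
ε = (∂Q_A/∂P_B)(P_B/Q_A) = -40.0950 × (3.52/2068.996) ≈ -0.07.
ε < 0: complements.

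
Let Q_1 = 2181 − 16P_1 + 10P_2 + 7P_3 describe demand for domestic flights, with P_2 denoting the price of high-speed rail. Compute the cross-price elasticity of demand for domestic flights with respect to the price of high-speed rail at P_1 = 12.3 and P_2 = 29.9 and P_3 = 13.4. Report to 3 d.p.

0.126

At P_1 = 12.3 and P_2 = 29.9 and P_3 = 13.4: Q_1 = 2377.
∂Q_1/∂P_2 = 10.
ε = (∂Q_1/∂P_2)(P_2/Q_1) = 10 × (29.9/2377) ≈ 0.126.
Since ε > 0, domestic flights and high-speed rail are substitutes.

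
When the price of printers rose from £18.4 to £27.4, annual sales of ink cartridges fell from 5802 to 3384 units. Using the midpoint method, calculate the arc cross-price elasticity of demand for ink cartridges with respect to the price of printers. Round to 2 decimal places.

ΔQ_A = 3384 − 5802 = -2418; ΔP_B = 27.4 − 18.4 = 9.
Midpoints: Q̄_A = 4593.0, P̄_B = 22.90.
ε = (ΔQ_A/Q̄_A)/(ΔP_B/P̄_B) = (-2418/4593.0)/(9/22.90) ≈ -1.34.

-1.34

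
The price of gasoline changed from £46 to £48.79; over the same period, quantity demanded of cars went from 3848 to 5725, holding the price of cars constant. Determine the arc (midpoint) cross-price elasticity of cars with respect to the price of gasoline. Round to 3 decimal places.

ΔQ_A = 5725 − 3848 = 1877; ΔP_B = 48.79 − 46 = 2.79.
Midpoints: Q̄_A = 4786.5, P̄_B = 47.39.
ε = (ΔQ_A/Q̄_A)/(ΔP_B/P̄_B) = (1877/4786.5)/(2.79/47.39) ≈ 6.662.
ε > 0: cars and gasoline are substitutes.

6.662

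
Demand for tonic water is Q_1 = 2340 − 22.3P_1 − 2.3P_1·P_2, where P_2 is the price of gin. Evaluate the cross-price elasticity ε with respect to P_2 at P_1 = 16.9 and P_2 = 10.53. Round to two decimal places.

-0.26

At P_1 = 16.9 and P_2 = 10.53: Q_1 = 1553.829.
∂Q_1/∂P_2 = -2.3P_1 = -2.3(16.9) = -38.8700.
ε = (∂Q_1/∂P_2)(P_2/Q_1) = -38.8700 × (10.53/1553.829) ≈ -0.26.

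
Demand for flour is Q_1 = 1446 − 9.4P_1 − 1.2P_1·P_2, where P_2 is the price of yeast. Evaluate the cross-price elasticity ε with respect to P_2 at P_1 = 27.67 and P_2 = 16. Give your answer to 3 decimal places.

At P_1 = 27.67 and P_2 = 16: Q_1 = 654.638.
∂Q_1/∂P_2 = -1.2P_1 = -1.2(27.67) = -33.2040.
ε = (∂Q_1/∂P_2)(P_2/Q_1) = -33.2040 × (16/654.638) ≈ -0.812.
ε < 0: complements.

-0.812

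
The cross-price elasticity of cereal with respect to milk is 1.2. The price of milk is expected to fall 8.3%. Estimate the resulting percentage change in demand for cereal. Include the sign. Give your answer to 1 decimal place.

-10.0%

%ΔQ ≈ ε × %ΔP of milk = 1.2 × (-8.3%) = -10.0%.
Demand for cereal falls by about 10.0%.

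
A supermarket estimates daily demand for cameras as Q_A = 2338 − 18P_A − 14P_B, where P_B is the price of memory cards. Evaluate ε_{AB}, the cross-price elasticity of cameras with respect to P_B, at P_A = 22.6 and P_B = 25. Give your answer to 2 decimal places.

At P_A = 22.6 and P_B = 25: Q_A = 1581.2.
∂Q_A/∂P_B = -14.
ε = (∂Q_A/∂P_B)(P_B/Q_A) = -14 × (25/1581.2) ≈ -0.22.

-0.22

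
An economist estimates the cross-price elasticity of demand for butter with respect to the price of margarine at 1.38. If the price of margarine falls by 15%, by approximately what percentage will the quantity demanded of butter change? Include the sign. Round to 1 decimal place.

%ΔQ ≈ ε × %ΔP of margarine = 1.38 × (-15%) = -20.7%.

-20.7%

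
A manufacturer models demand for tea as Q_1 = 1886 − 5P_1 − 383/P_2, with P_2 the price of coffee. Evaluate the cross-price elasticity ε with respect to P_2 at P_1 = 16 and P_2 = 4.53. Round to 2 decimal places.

At P_1 = 16 and P_2 = 4.53: Q_1 = 1721.453.
∂Q_1/∂P_2 = 383/P_2² = 18.6639.
ε = (∂Q_1/∂P_2)(P_2/Q_1) = 18.6639 × (4.53/1721.453) ≈ 0.05.

0.05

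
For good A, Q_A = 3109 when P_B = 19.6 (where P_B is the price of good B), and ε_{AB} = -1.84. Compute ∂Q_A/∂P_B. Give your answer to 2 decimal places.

ε = (∂Q_A/∂P_B)·(P_B/Q_A) ⇒ ∂Q_A/∂P_B = ε·Q_A/P_B = -1.84 × 3109/19.6 ≈ -291.87.

-291.87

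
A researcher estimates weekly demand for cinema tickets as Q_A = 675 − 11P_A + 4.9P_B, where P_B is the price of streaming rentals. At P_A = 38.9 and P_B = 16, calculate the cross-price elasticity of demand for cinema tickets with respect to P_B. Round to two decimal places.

0.24

At P_A = 38.9 and P_B = 16: Q_A = 325.5.
∂Q_A/∂P_B = 4.9.
ε = (∂Q_A/∂P_B)(P_B/Q_A) = 4.9 × (16/325.5) ≈ 0.24.
Since ε > 0, cinema tickets and streaming rentals are substitutes.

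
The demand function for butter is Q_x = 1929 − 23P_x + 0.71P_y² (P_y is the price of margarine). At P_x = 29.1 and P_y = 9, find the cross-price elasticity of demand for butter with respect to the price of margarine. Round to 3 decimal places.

At P_x = 29.1 and P_y = 9: Q_x = 1317.21.
∂Q_x/∂P_y = 1.42P_y = 1.42(9) = 12.7800.
ε = (∂Q_x/∂P_y)(P_y/Q_x) = 12.7800 × (9/1317.21) ≈ 0.087.
ε > 0: substitutes.

0.087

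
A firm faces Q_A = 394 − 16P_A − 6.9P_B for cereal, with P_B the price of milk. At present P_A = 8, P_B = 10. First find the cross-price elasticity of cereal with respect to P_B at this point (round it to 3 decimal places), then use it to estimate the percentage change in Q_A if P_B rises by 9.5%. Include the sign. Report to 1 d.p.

At P_A = 8, P_B = 10: Q_A = 197.
∂Q_A/∂P_B = -6.9.
ε = (∂Q_A/∂P_B)(P_B/Q_A) = -6.9000 × 10/197 ≈ -0.350.
%ΔQ_A ≈ ε × %ΔP_B = -0.350 × (9.5%) = -3.3%.

-3.3%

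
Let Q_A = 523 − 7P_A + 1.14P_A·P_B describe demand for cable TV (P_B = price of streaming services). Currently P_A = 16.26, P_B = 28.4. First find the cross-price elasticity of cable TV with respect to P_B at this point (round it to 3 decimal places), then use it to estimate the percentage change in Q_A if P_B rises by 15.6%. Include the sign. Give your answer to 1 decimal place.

8.8%

At P_A = 16.26, P_B = 28.4: Q_A = 935.614.
∂Q_A/∂P_B = 1.14P_A = 18.5364.
ε = (∂Q_A/∂P_B)(P_B/Q_A) = 18.5364 × 28.4/935.614 ≈ 0.563.
%ΔQ_A ≈ ε × %ΔP_B = 0.563 × (15.6%) = 8.8%.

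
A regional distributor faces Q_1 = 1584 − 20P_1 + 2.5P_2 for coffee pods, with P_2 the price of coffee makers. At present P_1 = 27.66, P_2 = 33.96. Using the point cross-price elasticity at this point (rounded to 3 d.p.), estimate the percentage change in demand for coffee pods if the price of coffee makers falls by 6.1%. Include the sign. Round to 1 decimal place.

At P_1 = 27.66, P_2 = 33.96: Q_1 = 1115.7.
∂Q_1/∂P_2 = 2.5.
ε = (∂Q_1/∂P_2)(P_2/Q_1) = 2.5000 × 33.96/1115.7 ≈ 0.076.
%ΔQ_1 ≈ ε × %ΔP_2 = 0.076 × (-6.1%) = -0.5%.

-0.5%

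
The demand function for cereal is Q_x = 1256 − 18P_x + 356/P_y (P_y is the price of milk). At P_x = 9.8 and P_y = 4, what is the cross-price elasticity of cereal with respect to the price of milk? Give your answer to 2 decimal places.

At P_x = 9.8 and P_y = 4: Q_x = 1168.6.
∂Q_x/∂P_y = −356/P_y² = -22.2500.
ε = (∂Q_x/∂P_y)(P_y/Q_x) = -22.2500 × (4/1168.6) ≈ -0.08.

-0.08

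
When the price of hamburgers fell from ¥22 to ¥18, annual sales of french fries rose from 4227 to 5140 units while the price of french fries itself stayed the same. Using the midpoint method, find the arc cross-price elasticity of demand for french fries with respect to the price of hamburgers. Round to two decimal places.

ΔQ_A = 5140 − 4227 = 913; ΔP_B = 18 − 22 = -4.
Midpoints: Q̄_A = 4683.5, P̄_B = 20.00.
ε = (ΔQ_A/Q̄_A)/(ΔP_B/P̄_B) = (913/4683.5)/(-4/20.00) ≈ -0.97.
ε < 0: french fries and hamburgers are complements.

-0.97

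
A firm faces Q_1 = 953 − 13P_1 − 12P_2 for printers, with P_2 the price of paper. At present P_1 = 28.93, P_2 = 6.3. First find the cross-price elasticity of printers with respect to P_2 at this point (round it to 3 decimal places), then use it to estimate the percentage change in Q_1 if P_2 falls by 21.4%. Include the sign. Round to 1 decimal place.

3.2%

At P_1 = 28.93, P_2 = 6.3: Q_1 = 501.31.
∂Q_1/∂P_2 = -12.
ε = (∂Q_1/∂P_2)(P_2/Q_1) = -12.0000 × 6.3/501.31 ≈ -0.151.
%ΔQ_1 ≈ ε × %ΔP_2 = -0.151 × (-21.4%) = 3.2%.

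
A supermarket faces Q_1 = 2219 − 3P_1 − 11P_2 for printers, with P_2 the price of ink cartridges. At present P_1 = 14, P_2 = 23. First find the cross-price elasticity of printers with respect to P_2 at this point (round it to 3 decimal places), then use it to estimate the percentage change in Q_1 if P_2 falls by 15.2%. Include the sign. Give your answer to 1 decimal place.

At P_1 = 14, P_2 = 23: Q_1 = 1924.
∂Q_1/∂P_2 = -11.
ε = (∂Q_1/∂P_2)(P_2/Q_1) = -11.0000 × 23/1924 ≈ -0.131.
%ΔQ_1 ≈ ε × %ΔP_2 = -0.131 × (-15.2%) = 2.0%.

2.0%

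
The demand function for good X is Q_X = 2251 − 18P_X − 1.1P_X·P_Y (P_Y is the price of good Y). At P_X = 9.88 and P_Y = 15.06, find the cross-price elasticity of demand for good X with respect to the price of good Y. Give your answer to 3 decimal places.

-0.086

At P_X = 9.88 and P_Y = 15.06: Q_X = 1909.488.
∂Q_X/∂P_Y = -1.1P_X = -1.1(9.88) = -10.8680.
ε = (∂Q_X/∂P_Y)(P_Y/Q_X) = -10.8680 × (15.06/1909.488) ≈ -0.086.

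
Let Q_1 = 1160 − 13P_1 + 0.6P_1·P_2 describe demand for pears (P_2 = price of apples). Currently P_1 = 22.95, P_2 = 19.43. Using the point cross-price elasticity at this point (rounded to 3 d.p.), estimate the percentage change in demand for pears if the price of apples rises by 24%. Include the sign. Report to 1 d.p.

At P_1 = 22.95, P_2 = 19.43: Q_1 = 1129.201.
∂Q_1/∂P_2 = 0.6P_1 = 13.7700.
ε = (∂Q_1/∂P_2)(P_2/Q_1) = 13.7700 × 19.43/1129.201 ≈ 0.237.
%ΔQ_1 ≈ ε × %ΔP_2 = 0.237 × (24%) = 5.7%.

5.7%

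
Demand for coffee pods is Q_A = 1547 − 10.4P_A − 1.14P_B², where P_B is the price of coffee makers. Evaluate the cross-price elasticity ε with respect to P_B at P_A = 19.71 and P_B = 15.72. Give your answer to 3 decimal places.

At P_A = 19.71 and P_B = 15.72: Q_A = 1060.301.
∂Q_A/∂P_B = -2.28P_B = -2.28(15.72) = -35.8416.
ε = (∂Q_A/∂P_B)(P_B/Q_A) = -35.8416 × (15.72/1060.301) ≈ -0.531.

-0.531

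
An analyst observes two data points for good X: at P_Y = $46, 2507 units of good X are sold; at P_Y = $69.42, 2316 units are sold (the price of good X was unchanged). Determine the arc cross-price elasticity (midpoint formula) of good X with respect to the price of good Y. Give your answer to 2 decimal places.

ΔQ_X = 2316 − 2507 = -191; ΔP_Y = 69.42 − 46 = 23.42.
Midpoints: Q̄_X = 2411.5, P̄_Y = 57.71.
ε = (ΔQ_X/Q̄_X)/(ΔP_Y/P̄_Y) = (-191/2411.5)/(23.42/57.71) ≈ -0.20.

-0.20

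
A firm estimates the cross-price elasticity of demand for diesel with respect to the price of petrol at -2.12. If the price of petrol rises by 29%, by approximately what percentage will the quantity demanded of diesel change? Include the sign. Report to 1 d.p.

-61.5%

%ΔQ ≈ ε × %ΔP of petrol = -2.12 × (29%) = -61.5%.
Demand for diesel falls by about 61.5%.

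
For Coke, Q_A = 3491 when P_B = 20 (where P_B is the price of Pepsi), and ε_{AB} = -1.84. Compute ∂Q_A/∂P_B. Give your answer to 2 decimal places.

-321.17

ε = (∂Q_A/∂P_B)·(P_B/Q_A) ⇒ ∂Q_A/∂P_B = ε·Q_A/P_B = -1.84 × 3491/20 ≈ -321.17.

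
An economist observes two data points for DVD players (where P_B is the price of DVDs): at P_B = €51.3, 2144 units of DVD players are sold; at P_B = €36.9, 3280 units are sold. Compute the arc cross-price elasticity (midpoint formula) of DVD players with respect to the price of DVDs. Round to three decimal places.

-1.283

ΔQ_A = 3280 − 2144 = 1136; ΔP_B = 36.9 − 51.3 = -14.4.
Midpoints: Q̄_A = 2712.0, P̄_B = 44.10.
ε = (ΔQ_A/Q̄_A)/(ΔP_B/P̄_B) = (1136/2712.0)/(-14.4/44.10) ≈ -1.283.
ε < 0: DVD players and DVDs are complements.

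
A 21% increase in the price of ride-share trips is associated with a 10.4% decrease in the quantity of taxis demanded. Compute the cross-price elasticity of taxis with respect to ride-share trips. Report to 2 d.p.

ε = (%ΔQ of taxis) / (%ΔP of ride-share trips) = (-10.4%) / (21%) ≈ -0.50.
Negative cross-price elasticity: complements.

-0.50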